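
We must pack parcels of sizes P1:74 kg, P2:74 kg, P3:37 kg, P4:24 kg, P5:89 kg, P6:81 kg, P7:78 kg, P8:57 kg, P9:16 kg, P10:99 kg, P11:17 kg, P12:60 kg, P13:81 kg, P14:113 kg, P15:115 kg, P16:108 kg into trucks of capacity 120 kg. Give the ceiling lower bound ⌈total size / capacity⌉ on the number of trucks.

10

Total size = 74 + 74 + 37 + 24 + 89 + 81 + 78 + 57 + 16 + 99 + 17 + 60 + 81 + 113 + 115 + 108 = 1123 kg.
⌈1123 / 120⌉ = 10.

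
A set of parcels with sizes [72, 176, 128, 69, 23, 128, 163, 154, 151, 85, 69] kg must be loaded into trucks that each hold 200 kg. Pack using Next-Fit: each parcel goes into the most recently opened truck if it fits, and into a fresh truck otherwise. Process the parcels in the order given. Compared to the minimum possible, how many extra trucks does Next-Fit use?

1

Next-Fit: [72] [176] [128,69] [23,128] [163] [154] [151] [85,69] → 8 trucks.
Total size 1218 kg; any packing needs at least ⌈1218/200⌉ = 7 trucks.
An optimal packing achieves that bound: [176,23] [163] [154] [151] [128,72] [128,69] [85,69] → 7 trucks.
Excess: 8 − 7 = 1.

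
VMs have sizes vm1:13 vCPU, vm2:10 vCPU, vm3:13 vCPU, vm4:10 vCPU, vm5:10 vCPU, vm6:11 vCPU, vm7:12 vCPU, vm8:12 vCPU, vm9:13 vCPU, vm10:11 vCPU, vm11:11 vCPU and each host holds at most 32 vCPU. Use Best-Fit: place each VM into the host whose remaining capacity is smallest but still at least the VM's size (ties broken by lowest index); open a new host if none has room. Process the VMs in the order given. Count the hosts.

host 1: place vm1 (13 vCPU), 19 vCPU left
host 1: place vm2 (10 vCPU), 9 vCPU left
host 2: place vm3 (13 vCPU), 19 vCPU left
host 2: place vm4 (10 vCPU), 9 vCPU left
host 3: place vm5 (10 vCPU), 22 vCPU left
host 3: place vm6 (11 vCPU), 11 vCPU left
host 4: place vm7 (12 vCPU), 20 vCPU left
host 4: place vm8 (12 vCPU), 8 vCPU left
host 5: place vm9 (13 vCPU), 19 vCPU left
host 3: place vm10 (11 vCPU), 0 vCPU left
host 5: place vm11 (11 vCPU), 8 vCPU left
Final hosts: [13,10] [13,10] [10,11,11] [12,12] [13,11].

5 hosts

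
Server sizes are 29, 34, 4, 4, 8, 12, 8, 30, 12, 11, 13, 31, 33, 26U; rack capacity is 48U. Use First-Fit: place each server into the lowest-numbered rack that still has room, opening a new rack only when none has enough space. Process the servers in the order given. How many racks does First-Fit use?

29U → rack 1 (remaining 19U)
34U → rack 2 (remaining 14U)
4U → rack 1 (remaining 15U)
4U → rack 1 (remaining 11U)
8U → rack 1 (remaining 3U)
12U → rack 2 (remaining 2U)
8U → rack 3 (remaining 40U)
30U → rack 3 (remaining 10U)
12U → rack 4 (remaining 36U)
11U → rack 4 (remaining 25U)
13U → rack 4 (remaining 12U)
31U → rack 5 (remaining 17U)
33U → rack 6 (remaining 15U)
26U → rack 7 (remaining 22U)
Final racks: [29,4,4,8] [34,12] [8,30] [12,11,13] [31] [33] [26].

7 racks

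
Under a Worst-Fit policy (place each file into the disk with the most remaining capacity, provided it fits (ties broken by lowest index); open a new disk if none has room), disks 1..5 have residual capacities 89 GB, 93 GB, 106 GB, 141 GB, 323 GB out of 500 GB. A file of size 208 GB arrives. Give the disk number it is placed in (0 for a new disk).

5

Disks with room: disk 5 (323 GB).
Most room is disk 5 with 323 GB free.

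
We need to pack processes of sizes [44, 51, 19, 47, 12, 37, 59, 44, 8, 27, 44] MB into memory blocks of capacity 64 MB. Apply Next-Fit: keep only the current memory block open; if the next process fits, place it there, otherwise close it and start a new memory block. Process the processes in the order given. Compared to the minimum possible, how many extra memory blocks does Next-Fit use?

Next-Fit: [44] [51] [19] [47,12] [37] [59] [44,8] [27] [44] → 9 memory blocks.
Total size 392 MB; any packing needs at least ⌈392/64⌉ = 7 memory blocks.
An optimal packing achieves that bound: [59] [51,12] [47,8] [44,19] [44] [44] [37,27] → 7 memory blocks.
Excess: 9 − 7 = 2.

2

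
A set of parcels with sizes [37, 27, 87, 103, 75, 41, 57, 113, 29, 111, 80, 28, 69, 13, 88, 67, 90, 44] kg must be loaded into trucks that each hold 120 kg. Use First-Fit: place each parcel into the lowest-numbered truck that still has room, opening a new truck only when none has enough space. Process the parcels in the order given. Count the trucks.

12

truck 1: place 37 kg, 83 kg left
truck 1: place 27 kg, 56 kg left
truck 2: place 87 kg, 33 kg left
truck 3: place 103 kg, 17 kg left
truck 4: place 75 kg, 45 kg left
truck 1: place 41 kg, 15 kg left
truck 5: place 57 kg, 63 kg left
truck 6: place 113 kg, 7 kg left
truck 2: place 29 kg, 4 kg left
truck 7: place 111 kg, 9 kg left
truck 8: place 80 kg, 40 kg left
truck 4: place 28 kg, 17 kg left
truck 9: place 69 kg, 51 kg left
truck 1: place 13 kg, 2 kg left
truck 10: place 88 kg, 32 kg left
truck 11: place 67 kg, 53 kg left
truck 12: place 90 kg, 30 kg left
truck 5: place 44 kg, 19 kg left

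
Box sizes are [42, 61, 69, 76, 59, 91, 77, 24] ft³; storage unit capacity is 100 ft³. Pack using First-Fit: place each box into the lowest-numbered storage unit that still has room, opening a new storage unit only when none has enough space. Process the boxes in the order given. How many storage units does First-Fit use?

42 ft³ → storage unit 1 (remaining 58 ft³)
61 ft³ → storage unit 2 (remaining 39 ft³)
69 ft³ → storage unit 3 (remaining 31 ft³)
76 ft³ → storage unit 4 (remaining 24 ft³)
59 ft³ → storage unit 5 (remaining 41 ft³)
91 ft³ → storage unit 6 (remaining 9 ft³)
77 ft³ → storage unit 7 (remaining 23 ft³)
24 ft³ → storage unit 1 (remaining 34 ft³)

7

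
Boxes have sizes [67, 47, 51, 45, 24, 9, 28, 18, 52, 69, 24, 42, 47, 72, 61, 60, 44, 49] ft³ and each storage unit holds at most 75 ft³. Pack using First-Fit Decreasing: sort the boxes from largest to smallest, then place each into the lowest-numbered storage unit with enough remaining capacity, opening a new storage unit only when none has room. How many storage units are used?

Sorted descending: 72, 69, 67, 61, 60, 52, 51, 49, 47, 47, 45, 44, 42, 28, 24, 24, 18, 9.
Put 72 ft³ in storage unit 1; 3 ft³ remain.
Put 69 ft³ in storage unit 2; 6 ft³ remain.
Put 67 ft³ in storage unit 3; 8 ft³ remain.
Put 61 ft³ in storage unit 4; 14 ft³ remain.
Put 60 ft³ in storage unit 5; 15 ft³ remain.
Put 52 ft³ in storage unit 6; 23 ft³ remain.
Put 51 ft³ in storage unit 7; 24 ft³ remain.
Put 49 ft³ in storage unit 8; 26 ft³ remain.
Put 47 ft³ in storage unit 9; 28 ft³ remain.
Put 47 ft³ in storage unit 10; 28 ft³ remain.
Put 45 ft³ in storage unit 11; 30 ft³ remain.
Put 44 ft³ in storage unit 12; 31 ft³ remain.
Put 42 ft³ in storage unit 13; 33 ft³ remain.
Put 28 ft³ in storage unit 9; 0 ft³ remain.
Put 24 ft³ in storage unit 7; 0 ft³ remain.
Put 24 ft³ in storage unit 8; 2 ft³ remain.
Put 18 ft³ in storage unit 6; 5 ft³ remain.
Put 9 ft³ in storage unit 4; 5 ft³ remain.
Final storage units: [72] [69] [67] [61,9] [60] [52,18] [51,24] [49,24] [47,28] [47] [45] [44] [42].

13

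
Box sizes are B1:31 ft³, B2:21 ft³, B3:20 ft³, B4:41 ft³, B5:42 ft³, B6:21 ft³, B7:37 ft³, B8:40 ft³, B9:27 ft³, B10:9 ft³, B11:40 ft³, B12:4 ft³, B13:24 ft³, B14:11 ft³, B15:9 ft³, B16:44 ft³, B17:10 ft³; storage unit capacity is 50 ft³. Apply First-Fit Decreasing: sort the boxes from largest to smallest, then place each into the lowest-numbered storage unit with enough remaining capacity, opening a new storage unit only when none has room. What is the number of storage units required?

Sorted descending: 44, 42, 41, 40, 40, 37, 31, 27, 24, 21, 21, 20, 11, 10, 9, 9, 4.
44 ft³ → storage unit 1 (remaining 6 ft³)
42 ft³ → storage unit 2 (remaining 8 ft³)
41 ft³ → storage unit 3 (remaining 9 ft³)
40 ft³ → storage unit 4 (remaining 10 ft³)
40 ft³ → storage unit 5 (remaining 10 ft³)
37 ft³ → storage unit 6 (remaining 13 ft³)
31 ft³ → storage unit 7 (remaining 19 ft³)
27 ft³ → storage unit 8 (remaining 23 ft³)
24 ft³ → storage unit 9 (remaining 26 ft³)
21 ft³ → storage unit 8 (remaining 2 ft³)
21 ft³ → storage unit 9 (remaining 5 ft³)
20 ft³ → storage unit 10 (remaining 30 ft³)
11 ft³ → storage unit 6 (remaining 2 ft³)
10 ft³ → storage unit 4 (remaining 0 ft³)
9 ft³ → storage unit 3 (remaining 0 ft³)
9 ft³ → storage unit 5 (remaining 1 ft³)
4 ft³ → storage unit 1 (remaining 2 ft³)
Final storage units: [44,4] [42] [41,9] [40,10] [40,9] [37,11] [31] [27,21] [24,21] [20].

10 storage units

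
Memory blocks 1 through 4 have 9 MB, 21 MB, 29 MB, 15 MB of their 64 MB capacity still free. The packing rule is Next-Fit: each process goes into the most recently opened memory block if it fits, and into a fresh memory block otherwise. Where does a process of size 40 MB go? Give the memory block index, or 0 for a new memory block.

Next-Fit only looks at memory block 4, which has 15 MB free.
40 MB does not fit, so a new memory block is opened.

0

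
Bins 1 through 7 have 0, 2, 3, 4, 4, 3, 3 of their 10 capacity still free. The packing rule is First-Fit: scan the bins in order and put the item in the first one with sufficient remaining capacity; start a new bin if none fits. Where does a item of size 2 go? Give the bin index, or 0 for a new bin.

Bins with room: bin 2 (2), bin 3 (3), bin 4 (4), bin 5 (4), bin 6 (3), bin 7 (3).
The first with room is bin 2.

2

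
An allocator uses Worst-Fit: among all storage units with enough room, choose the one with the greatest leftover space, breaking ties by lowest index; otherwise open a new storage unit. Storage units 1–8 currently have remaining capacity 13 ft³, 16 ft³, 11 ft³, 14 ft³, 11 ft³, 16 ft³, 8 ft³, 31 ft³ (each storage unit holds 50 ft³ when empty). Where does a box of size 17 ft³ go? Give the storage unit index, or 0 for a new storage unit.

8

Storage units with room: storage unit 8 (31 ft³).
Most room is storage unit 8 with 31 ft³ free.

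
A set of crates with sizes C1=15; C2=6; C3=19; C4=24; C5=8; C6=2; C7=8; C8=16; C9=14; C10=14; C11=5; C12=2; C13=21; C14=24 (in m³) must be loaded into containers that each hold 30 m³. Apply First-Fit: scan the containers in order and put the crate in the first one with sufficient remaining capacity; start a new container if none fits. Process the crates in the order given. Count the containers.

7

C1 (15 m³) → container 1 (remaining 15 m³)
C2 (6 m³) → container 1 (remaining 9 m³)
C3 (19 m³) → container 2 (remaining 11 m³)
C4 (24 m³) → container 3 (remaining 6 m³)
C5 (8 m³) → container 1 (remaining 1 m³)
C6 (2 m³) → container 2 (remaining 9 m³)
C7 (8 m³) → container 2 (remaining 1 m³)
C8 (16 m³) → container 4 (remaining 14 m³)
C9 (14 m³) → container 4 (remaining 0 m³)
C10 (14 m³) → container 5 (remaining 16 m³)
C11 (5 m³) → container 3 (remaining 1 m³)
C12 (2 m³) → container 5 (remaining 14 m³)
C13 (21 m³) → container 6 (remaining 9 m³)
C14 (24 m³) → container 7 (remaining 6 m³)
Final containers: [15,6,8] [19,2,8] [24,5] [16,14] [14,2] [21] [24].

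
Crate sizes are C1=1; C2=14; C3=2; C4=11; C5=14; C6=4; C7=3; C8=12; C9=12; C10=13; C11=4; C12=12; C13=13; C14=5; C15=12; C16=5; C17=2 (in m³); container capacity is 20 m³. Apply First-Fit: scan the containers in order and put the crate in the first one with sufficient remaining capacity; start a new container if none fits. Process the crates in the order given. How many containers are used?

9

Put C1 (1 m³) in container 1; 19 m³ remain.
Put C2 (14 m³) in container 1; 5 m³ remain.
Put C3 (2 m³) in container 1; 3 m³ remain.
Put C4 (11 m³) in container 2; 9 m³ remain.
Put C5 (14 m³) in container 3; 6 m³ remain.
Put C6 (4 m³) in container 2; 5 m³ remain.
Put C7 (3 m³) in container 1; 0 m³ remain.
Put C8 (12 m³) in container 4; 8 m³ remain.
Put C9 (12 m³) in container 5; 8 m³ remain.
Put C10 (13 m³) in container 6; 7 m³ remain.
Put C11 (4 m³) in container 2; 1 m³ remain.
Put C12 (12 m³) in container 7; 8 m³ remain.
Put C13 (13 m³) in container 8; 7 m³ remain.
Put C14 (5 m³) in container 3; 1 m³ remain.
Put C15 (12 m³) in container 9; 8 m³ remain.
Put C16 (5 m³) in container 4; 3 m³ remain.
Put C17 (2 m³) in container 4; 1 m³ remain.
Final containers: [1,14,2,3] [11,4,4] [14,5] [12,5,2] [12] [13] [12] [13] [12].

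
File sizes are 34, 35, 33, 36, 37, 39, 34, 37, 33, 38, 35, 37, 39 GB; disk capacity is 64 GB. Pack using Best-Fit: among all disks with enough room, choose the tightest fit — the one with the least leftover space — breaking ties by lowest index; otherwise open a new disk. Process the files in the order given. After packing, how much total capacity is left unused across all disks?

365

34 GB → disk 1 (remaining 30 GB)
35 GB → disk 2 (remaining 29 GB)
33 GB → disk 3 (remaining 31 GB)
36 GB → disk 4 (remaining 28 GB)
37 GB → disk 5 (remaining 27 GB)
39 GB → disk 6 (remaining 25 GB)
34 GB → disk 7 (remaining 30 GB)
37 GB → disk 8 (remaining 27 GB)
33 GB → disk 9 (remaining 31 GB)
38 GB → disk 10 (remaining 26 GB)
35 GB → disk 11 (remaining 29 GB)
37 GB → disk 12 (remaining 27 GB)
39 GB → disk 13 (remaining 25 GB)
13 disks × 64 GB = 832 GB; used 467 GB; unused 365 GB.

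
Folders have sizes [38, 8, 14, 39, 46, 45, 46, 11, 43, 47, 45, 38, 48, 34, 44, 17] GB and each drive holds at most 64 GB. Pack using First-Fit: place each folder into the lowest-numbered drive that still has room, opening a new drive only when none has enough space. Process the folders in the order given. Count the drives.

12 drives

38 GB → drive 1 (remaining 26 GB)
8 GB → drive 1 (remaining 18 GB)
14 GB → drive 1 (remaining 4 GB)
39 GB → drive 2 (remaining 25 GB)
46 GB → drive 3 (remaining 18 GB)
45 GB → drive 4 (remaining 19 GB)
46 GB → drive 5 (remaining 18 GB)
11 GB → drive 2 (remaining 14 GB)
43 GB → drive 6 (remaining 21 GB)
47 GB → drive 7 (remaining 17 GB)
45 GB → drive 8 (remaining 19 GB)
38 GB → drive 9 (remaining 26 GB)
48 GB → drive 10 (remaining 16 GB)
34 GB → drive 11 (remaining 30 GB)
44 GB → drive 12 (remaining 20 GB)
17 GB → drive 3 (remaining 1 GB)
Final drives: [38,8,14] [39,11] [46,17] [45] [46] [43] [47] [45] [38] [48] [34] [44].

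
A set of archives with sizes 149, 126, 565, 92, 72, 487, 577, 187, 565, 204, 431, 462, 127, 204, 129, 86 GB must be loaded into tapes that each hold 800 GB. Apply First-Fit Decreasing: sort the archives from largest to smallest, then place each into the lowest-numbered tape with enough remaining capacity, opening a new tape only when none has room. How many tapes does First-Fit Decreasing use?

Sorted descending: 577, 565, 565, 487, 462, 431, 204, 204, 187, 149, 129, 127, 126, 92, 86, 72.
Put 577 GB in tape 1; 223 GB remain.
Put 565 GB in tape 2; 235 GB remain.
Put 565 GB in tape 3; 235 GB remain.
Put 487 GB in tape 4; 313 GB remain.
Put 462 GB in tape 5; 338 GB remain.
Put 431 GB in tape 6; 369 GB remain.
Put 204 GB in tape 1; 19 GB remain.
Put 204 GB in tape 2; 31 GB remain.
Put 187 GB in tape 3; 48 GB remain.
Put 149 GB in tape 4; 164 GB remain.
Put 129 GB in tape 4; 35 GB remain.
Put 127 GB in tape 5; 211 GB remain.
Put 126 GB in tape 5; 85 GB remain.
Put 92 GB in tape 6; 277 GB remain.
Put 86 GB in tape 6; 191 GB remain.
Put 72 GB in tape 5; 13 GB remain.
Final tapes: [577,204] [565,204] [565,187] [487,149,129] [462,127,126,72] [431,92,86].

6 tapes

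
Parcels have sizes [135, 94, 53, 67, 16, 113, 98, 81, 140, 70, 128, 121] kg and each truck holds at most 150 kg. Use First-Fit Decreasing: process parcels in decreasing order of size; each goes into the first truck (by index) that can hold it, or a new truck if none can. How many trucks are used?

Sorted descending: 140, 135, 128, 121, 113, 98, 94, 81, 70, 67, 53, 16.
truck 1: place 140 kg, 10 kg left
truck 2: place 135 kg, 15 kg left
truck 3: place 128 kg, 22 kg left
truck 4: place 121 kg, 29 kg left
truck 5: place 113 kg, 37 kg left
truck 6: place 98 kg, 52 kg left
truck 7: place 94 kg, 56 kg left
truck 8: place 81 kg, 69 kg left
truck 9: place 70 kg, 80 kg left
truck 8: place 67 kg, 2 kg left
truck 7: place 53 kg, 3 kg left
truck 3: place 16 kg, 6 kg left

9 trucks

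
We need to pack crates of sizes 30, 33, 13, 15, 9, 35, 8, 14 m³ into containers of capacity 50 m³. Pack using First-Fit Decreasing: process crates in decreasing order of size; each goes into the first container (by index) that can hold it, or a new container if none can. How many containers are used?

Sorted descending: 35, 33, 30, 15, 14, 13, 9, 8.
35 m³ → container 1 (remaining 15 m³)
33 m³ → container 2 (remaining 17 m³)
30 m³ → container 3 (remaining 20 m³)
15 m³ → container 1 (remaining 0 m³)
14 m³ → container 2 (remaining 3 m³)
13 m³ → container 3 (remaining 7 m³)
9 m³ → container 4 (remaining 41 m³)
8 m³ → container 4 (remaining 33 m³)
Final containers: [35,15] [33,14] [30,13] [9,8].

4 containers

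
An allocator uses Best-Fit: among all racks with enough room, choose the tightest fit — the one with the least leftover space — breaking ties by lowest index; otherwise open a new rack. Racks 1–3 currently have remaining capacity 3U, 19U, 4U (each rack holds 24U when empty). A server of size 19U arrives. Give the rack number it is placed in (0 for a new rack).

2

Racks with room: rack 2 (19U).
Tightest fit is rack 2 with 19U free.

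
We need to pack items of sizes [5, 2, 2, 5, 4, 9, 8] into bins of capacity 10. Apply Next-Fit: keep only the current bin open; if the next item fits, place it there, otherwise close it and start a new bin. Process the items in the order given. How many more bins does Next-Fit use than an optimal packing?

Next-Fit: [5,2,2] [5,4] [9] [8] → 4 bins.
Total size 35; any packing needs at least ⌈35/10⌉ = 4 bins.
So 4 is already optimal.

0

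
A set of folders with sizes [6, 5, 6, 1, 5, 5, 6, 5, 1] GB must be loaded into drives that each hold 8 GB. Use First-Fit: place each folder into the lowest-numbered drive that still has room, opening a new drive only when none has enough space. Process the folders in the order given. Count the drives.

6 GB → drive 1 (remaining 2 GB)
5 GB → drive 2 (remaining 3 GB)
6 GB → drive 3 (remaining 2 GB)
1 GB → drive 1 (remaining 1 GB)
5 GB → drive 4 (remaining 3 GB)
5 GB → drive 5 (remaining 3 GB)
6 GB → drive 6 (remaining 2 GB)
5 GB → drive 7 (remaining 3 GB)
1 GB → drive 1 (remaining 0 GB)

7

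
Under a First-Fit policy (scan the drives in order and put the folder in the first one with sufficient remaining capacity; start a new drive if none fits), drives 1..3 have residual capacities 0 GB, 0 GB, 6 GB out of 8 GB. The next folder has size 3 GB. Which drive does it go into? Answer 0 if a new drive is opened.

3

Drives with room: drive 3 (6 GB).
The first with room is drive 3.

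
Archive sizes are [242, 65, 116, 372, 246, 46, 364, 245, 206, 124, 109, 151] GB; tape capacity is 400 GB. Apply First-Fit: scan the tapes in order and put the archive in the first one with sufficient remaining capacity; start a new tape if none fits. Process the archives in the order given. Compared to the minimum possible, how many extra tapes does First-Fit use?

1

First-Fit: [242,65,46] [116,246] [372] [364] [245,124] [206,109] [151] → 7 tapes.
Total size 2286 GB; any packing needs at least ⌈2286/400⌉ = 6 tapes.
An optimal packing achieves that bound: [372] [364] [246,151] [245,124] [242,109,46] [206,116,65] → 6 tapes.
Excess: 7 − 6 = 1.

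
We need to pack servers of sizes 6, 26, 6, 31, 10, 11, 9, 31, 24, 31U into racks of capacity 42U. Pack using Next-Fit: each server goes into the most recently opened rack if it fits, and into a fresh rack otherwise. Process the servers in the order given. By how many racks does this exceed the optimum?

1

Next-Fit: [6,26,6] [31,10] [11,9] [31] [24] [31] → 6 racks.
Total size 185U; any packing needs at least ⌈185/42⌉ = 5 racks.
An optimal packing achieves that bound: [31,11] [31,10] [31,9] [26,6,6] [24] → 5 racks.
Excess: 6 − 5 = 1.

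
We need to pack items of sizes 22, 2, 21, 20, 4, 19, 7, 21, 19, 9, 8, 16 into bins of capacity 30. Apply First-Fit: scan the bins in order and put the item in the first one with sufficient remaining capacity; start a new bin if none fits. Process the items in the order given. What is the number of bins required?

7 bins

bin 1: place 22, 8 left
bin 1: place 2, 6 left
bin 2: place 21, 9 left
bin 3: place 20, 10 left
bin 1: place 4, 2 left
bin 4: place 19, 11 left
bin 2: place 7, 2 left
bin 5: place 21, 9 left
bin 6: place 19, 11 left
bin 3: place 9, 1 left
bin 4: place 8, 3 left
bin 7: place 16, 14 left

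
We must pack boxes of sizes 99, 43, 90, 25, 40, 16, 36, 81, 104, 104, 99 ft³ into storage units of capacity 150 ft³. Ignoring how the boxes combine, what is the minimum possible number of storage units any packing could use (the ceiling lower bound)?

Total size = 99 + 43 + 90 + 25 + 40 + 16 + 36 + 81 + 104 + 104 + 99 = 737 ft³.
⌈737 / 150⌉ = 5.

5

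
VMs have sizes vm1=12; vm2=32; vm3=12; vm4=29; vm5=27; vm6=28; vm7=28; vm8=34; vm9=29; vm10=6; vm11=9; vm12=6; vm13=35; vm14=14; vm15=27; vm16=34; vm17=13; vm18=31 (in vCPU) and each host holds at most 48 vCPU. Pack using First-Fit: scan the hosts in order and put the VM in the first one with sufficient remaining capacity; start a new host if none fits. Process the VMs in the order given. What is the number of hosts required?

Put vm1 (12 vCPU) in host 1; 36 vCPU remain.
Put vm2 (32 vCPU) in host 1; 4 vCPU remain.
Put vm3 (12 vCPU) in host 2; 36 vCPU remain.
Put vm4 (29 vCPU) in host 2; 7 vCPU remain.
Put vm5 (27 vCPU) in host 3; 21 vCPU remain.
Put vm6 (28 vCPU) in host 4; 20 vCPU remain.
Put vm7 (28 vCPU) in host 5; 20 vCPU remain.
Put vm8 (34 vCPU) in host 6; 14 vCPU remain.
Put vm9 (29 vCPU) in host 7; 19 vCPU remain.
Put vm10 (6 vCPU) in host 2; 1 vCPU remain.
Put vm11 (9 vCPU) in host 3; 12 vCPU remain.
Put vm12 (6 vCPU) in host 3; 6 vCPU remain.
Put vm13 (35 vCPU) in host 8; 13 vCPU remain.
Put vm14 (14 vCPU) in host 4; 6 vCPU remain.
Put vm15 (27 vCPU) in host 9; 21 vCPU remain.
Put vm16 (34 vCPU) in host 10; 14 vCPU remain.
Put vm17 (13 vCPU) in host 5; 7 vCPU remain.
Put vm18 (31 vCPU) in host 11; 17 vCPU remain.

11 hosts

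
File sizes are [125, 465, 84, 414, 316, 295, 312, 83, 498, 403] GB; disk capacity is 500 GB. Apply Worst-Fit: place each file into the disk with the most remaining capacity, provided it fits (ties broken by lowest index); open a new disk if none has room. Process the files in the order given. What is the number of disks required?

Put 125 GB in disk 1; 375 GB remain.
Put 465 GB in disk 2; 35 GB remain.
Put 84 GB in disk 1; 291 GB remain.
Put 414 GB in disk 3; 86 GB remain.
Put 316 GB in disk 4; 184 GB remain.
Put 295 GB in disk 5; 205 GB remain.
Put 312 GB in disk 6; 188 GB remain.
Put 83 GB in disk 1; 208 GB remain.
Put 498 GB in disk 7; 2 GB remain.
Put 403 GB in disk 8; 97 GB remain.

8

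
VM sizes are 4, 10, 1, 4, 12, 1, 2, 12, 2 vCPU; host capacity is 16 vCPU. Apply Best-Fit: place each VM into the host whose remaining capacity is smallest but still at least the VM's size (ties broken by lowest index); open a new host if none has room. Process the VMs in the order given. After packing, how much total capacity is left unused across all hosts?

host 1: place 4 vCPU, 12 vCPU left
host 1: place 10 vCPU, 2 vCPU left
host 1: place 1 vCPU, 1 vCPU left
host 2: place 4 vCPU, 12 vCPU left
host 2: place 12 vCPU, 0 vCPU left
host 1: place 1 vCPU, 0 vCPU left
host 3: place 2 vCPU, 14 vCPU left
host 3: place 12 vCPU, 2 vCPU left
host 3: place 2 vCPU, 0 vCPU left
3 hosts × 16 vCPU = 48 vCPU; used 48 vCPU; unused 0 vCPU.

0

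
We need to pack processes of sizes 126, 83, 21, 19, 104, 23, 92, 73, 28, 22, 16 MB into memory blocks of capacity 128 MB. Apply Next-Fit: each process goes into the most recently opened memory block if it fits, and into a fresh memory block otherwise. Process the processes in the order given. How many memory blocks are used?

Put 126 MB in memory block 1; 2 MB remain.
Put 83 MB in memory block 2; 45 MB remain.
Put 21 MB in memory block 2; 24 MB remain.
Put 19 MB in memory block 2; 5 MB remain.
Put 104 MB in memory block 3; 24 MB remain.
Put 23 MB in memory block 3; 1 MB remain.
Put 92 MB in memory block 4; 36 MB remain.
Put 73 MB in memory block 5; 55 MB remain.
Put 28 MB in memory block 5; 27 MB remain.
Put 22 MB in memory block 5; 5 MB remain.
Put 16 MB in memory block 6; 112 MB remain.
Final memory blocks: [126] [83,21,19] [104,23] [92] [73,28,22] [16].

6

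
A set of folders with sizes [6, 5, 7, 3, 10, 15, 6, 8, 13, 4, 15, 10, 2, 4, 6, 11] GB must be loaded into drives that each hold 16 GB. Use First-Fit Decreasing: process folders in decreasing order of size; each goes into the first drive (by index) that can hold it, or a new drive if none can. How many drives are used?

Sorted descending: 15, 15, 13, 11, 10, 10, 8, 7, 6, 6, 6, 5, 4, 4, 3, 2.
15 GB → drive 1 (remaining 1 GB)
15 GB → drive 2 (remaining 1 GB)
13 GB → drive 3 (remaining 3 GB)
11 GB → drive 4 (remaining 5 GB)
10 GB → drive 5 (remaining 6 GB)
10 GB → drive 6 (remaining 6 GB)
8 GB → drive 7 (remaining 8 GB)
7 GB → drive 7 (remaining 1 GB)
6 GB → drive 5 (remaining 0 GB)
6 GB → drive 6 (remaining 0 GB)
6 GB → drive 8 (remaining 10 GB)
5 GB → drive 4 (remaining 0 GB)
4 GB → drive 8 (remaining 6 GB)
4 GB → drive 8 (remaining 2 GB)
3 GB → drive 3 (remaining 0 GB)
2 GB → drive 8 (remaining 0 GB)
Final drives: [15] [15] [13,3] [11,5] [10,6] [10,6] [8,7] [6,4,4,2].

8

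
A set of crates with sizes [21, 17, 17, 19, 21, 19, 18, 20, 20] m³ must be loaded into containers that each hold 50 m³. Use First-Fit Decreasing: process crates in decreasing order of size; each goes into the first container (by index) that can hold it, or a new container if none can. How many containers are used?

Sorted descending: 21, 21, 20, 20, 19, 19, 18, 17, 17.
container 1: place 21 m³, 29 m³ left
container 1: place 21 m³, 8 m³ left
container 2: place 20 m³, 30 m³ left
container 2: place 20 m³, 10 m³ left
container 3: place 19 m³, 31 m³ left
container 3: place 19 m³, 12 m³ left
container 4: place 18 m³, 32 m³ left
container 4: place 17 m³, 15 m³ left
container 5: place 17 m³, 33 m³ left
Final containers: [21,21] [20,20] [19,19] [18,17] [17].

5 containers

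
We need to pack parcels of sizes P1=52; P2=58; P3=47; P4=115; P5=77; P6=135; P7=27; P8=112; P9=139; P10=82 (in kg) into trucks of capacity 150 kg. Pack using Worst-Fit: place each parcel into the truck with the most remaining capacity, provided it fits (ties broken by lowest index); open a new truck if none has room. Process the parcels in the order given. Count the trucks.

P1 (52 kg) → truck 1 (remaining 98 kg)
P2 (58 kg) → truck 1 (remaining 40 kg)
P3 (47 kg) → truck 2 (remaining 103 kg)
P4 (115 kg) → truck 3 (remaining 35 kg)
P5 (77 kg) → truck 2 (remaining 26 kg)
P6 (135 kg) → truck 4 (remaining 15 kg)
P7 (27 kg) → truck 1 (remaining 13 kg)
P8 (112 kg) → truck 5 (remaining 38 kg)
P9 (139 kg) → truck 6 (remaining 11 kg)
P10 (82 kg) → truck 7 (remaining 68 kg)
Final trucks: [52,58,27] [47,77] [115] [135] [112] [139] [82].

7 trucks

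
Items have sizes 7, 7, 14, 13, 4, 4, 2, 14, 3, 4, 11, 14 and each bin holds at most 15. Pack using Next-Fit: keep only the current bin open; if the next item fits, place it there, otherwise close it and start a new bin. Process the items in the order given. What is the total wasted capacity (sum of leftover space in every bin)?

23

Put 7 in bin 1; 8 remain.
Put 7 in bin 1; 1 remain.
Put 14 in bin 2; 1 remain.
Put 13 in bin 3; 2 remain.
Put 4 in bin 4; 11 remain.
Put 4 in bin 4; 7 remain.
Put 2 in bin 4; 5 remain.
Put 14 in bin 5; 1 remain.
Put 3 in bin 6; 12 remain.
Put 4 in bin 6; 8 remain.
Put 11 in bin 7; 4 remain.
Put 14 in bin 8; 1 remain.
8 bins × 15 = 120; used 97; unused 23.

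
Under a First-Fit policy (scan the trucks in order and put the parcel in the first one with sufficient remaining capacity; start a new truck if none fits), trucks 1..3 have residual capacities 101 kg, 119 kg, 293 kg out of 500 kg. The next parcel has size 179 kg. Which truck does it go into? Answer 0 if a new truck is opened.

3

Trucks with room: truck 3 (293 kg).
The first with room is truck 3.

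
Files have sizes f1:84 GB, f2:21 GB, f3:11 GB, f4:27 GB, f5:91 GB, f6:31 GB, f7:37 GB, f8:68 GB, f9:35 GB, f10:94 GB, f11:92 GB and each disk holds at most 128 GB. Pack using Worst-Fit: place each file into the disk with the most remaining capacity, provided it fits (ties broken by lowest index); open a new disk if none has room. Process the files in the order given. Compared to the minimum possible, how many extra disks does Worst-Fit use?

1

Worst-Fit: [84,21,11] [27,91] [31,37,35] [68] [94] [92] → 6 disks.
Total size 591 GB; any packing needs at least ⌈591/128⌉ = 5 disks.
An optimal packing achieves that bound: [94,31] [92,35] [91,37] [84,27,11] [68,21] → 5 disks.
Excess: 6 − 5 = 1.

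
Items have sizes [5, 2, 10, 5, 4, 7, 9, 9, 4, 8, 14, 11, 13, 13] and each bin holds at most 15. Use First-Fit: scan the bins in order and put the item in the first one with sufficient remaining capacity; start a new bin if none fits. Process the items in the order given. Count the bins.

10

5 → bin 1 (remaining 10)
2 → bin 1 (remaining 8)
10 → bin 2 (remaining 5)
5 → bin 1 (remaining 3)
4 → bin 2 (remaining 1)
7 → bin 3 (remaining 8)
9 → bin 4 (remaining 6)
9 → bin 5 (remaining 6)
4 → bin 3 (remaining 4)
8 → bin 6 (remaining 7)
14 → bin 7 (remaining 1)
11 → bin 8 (remaining 4)
13 → bin 9 (remaining 2)
13 → bin 10 (remaining 2)
Final bins: [5,2,5] [10,4] [7,4] [9] [9] [8] [14] [11] [13] [13].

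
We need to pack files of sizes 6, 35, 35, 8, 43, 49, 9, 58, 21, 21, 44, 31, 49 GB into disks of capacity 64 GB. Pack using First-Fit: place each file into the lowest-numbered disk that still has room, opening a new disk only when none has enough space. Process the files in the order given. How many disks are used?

8 disks

Put 6 GB in disk 1; 58 GB remain.
Put 35 GB in disk 1; 23 GB remain.
Put 35 GB in disk 2; 29 GB remain.
Put 8 GB in disk 1; 15 GB remain.
Put 43 GB in disk 3; 21 GB remain.
Put 49 GB in disk 4; 15 GB remain.
Put 9 GB in disk 1; 6 GB remain.
Put 58 GB in disk 5; 6 GB remain.
Put 21 GB in disk 2; 8 GB remain.
Put 21 GB in disk 3; 0 GB remain.
Put 44 GB in disk 6; 20 GB remain.
Put 31 GB in disk 7; 33 GB remain.
Put 49 GB in disk 8; 15 GB remain.
Final disks: [6,35,8,9] [35,21] [43,21] [49] [58] [44] [31] [49].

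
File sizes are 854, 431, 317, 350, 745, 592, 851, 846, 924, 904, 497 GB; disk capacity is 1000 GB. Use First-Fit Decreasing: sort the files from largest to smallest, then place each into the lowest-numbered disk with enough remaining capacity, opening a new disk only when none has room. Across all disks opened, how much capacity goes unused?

Sorted descending: 924, 904, 854, 851, 846, 745, 592, 497, 431, 350, 317.
924 GB → disk 1 (remaining 76 GB)
904 GB → disk 2 (remaining 96 GB)
854 GB → disk 3 (remaining 146 GB)
851 GB → disk 4 (remaining 149 GB)
846 GB → disk 5 (remaining 154 GB)
745 GB → disk 6 (remaining 255 GB)
592 GB → disk 7 (remaining 408 GB)
497 GB → disk 8 (remaining 503 GB)
431 GB → disk 8 (remaining 72 GB)
350 GB → disk 7 (remaining 58 GB)
317 GB → disk 9 (remaining 683 GB)
9 disks × 1000 GB = 9000 GB; used 7311 GB; unused 1689 GB.

1689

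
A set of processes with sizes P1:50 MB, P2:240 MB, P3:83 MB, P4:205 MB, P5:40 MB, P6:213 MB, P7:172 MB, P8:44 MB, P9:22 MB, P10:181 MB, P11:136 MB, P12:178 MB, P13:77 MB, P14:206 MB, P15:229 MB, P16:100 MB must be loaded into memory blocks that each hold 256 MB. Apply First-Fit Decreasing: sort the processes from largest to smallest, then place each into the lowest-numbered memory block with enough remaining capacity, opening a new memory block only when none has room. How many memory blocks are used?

Sorted descending: 240, 229, 213, 206, 205, 181, 178, 172, 136, 100, 83, 77, 50, 44, 40, 22.
240 MB → memory block 1 (remaining 16 MB)
229 MB → memory block 2 (remaining 27 MB)
213 MB → memory block 3 (remaining 43 MB)
206 MB → memory block 4 (remaining 50 MB)
205 MB → memory block 5 (remaining 51 MB)
181 MB → memory block 6 (remaining 75 MB)
178 MB → memory block 7 (remaining 78 MB)
172 MB → memory block 8 (remaining 84 MB)
136 MB → memory block 9 (remaining 120 MB)
100 MB → memory block 9 (remaining 20 MB)
83 MB → memory block 8 (remaining 1 MB)
77 MB → memory block 7 (remaining 1 MB)
50 MB → memory block 4 (remaining 0 MB)
44 MB → memory block 5 (remaining 7 MB)
40 MB → memory block 3 (remaining 3 MB)
22 MB → memory block 2 (remaining 5 MB)
Final memory blocks: [240] [229,22] [213,40] [206,50] [205,44] [181] [178,77] [172,83] [136,100].

9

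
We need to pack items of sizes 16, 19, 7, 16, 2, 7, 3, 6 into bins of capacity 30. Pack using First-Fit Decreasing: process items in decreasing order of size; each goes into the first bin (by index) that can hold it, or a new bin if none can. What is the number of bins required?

3

Sorted descending: 19, 16, 16, 7, 7, 6, 3, 2.
bin 1: place 19, 11 left
bin 2: place 16, 14 left
bin 3: place 16, 14 left
bin 1: place 7, 4 left
bin 2: place 7, 7 left
bin 2: place 6, 1 left
bin 1: place 3, 1 left
bin 3: place 2, 12 left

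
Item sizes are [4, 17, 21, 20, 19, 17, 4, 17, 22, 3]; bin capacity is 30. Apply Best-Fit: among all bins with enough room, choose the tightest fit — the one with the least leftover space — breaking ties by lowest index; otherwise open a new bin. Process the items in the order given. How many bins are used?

4 → bin 1 (remaining 26)
17 → bin 1 (remaining 9)
21 → bin 2 (remaining 9)
20 → bin 3 (remaining 10)
19 → bin 4 (remaining 11)
17 → bin 5 (remaining 13)
4 → bin 1 (remaining 5)
17 → bin 6 (remaining 13)
22 → bin 7 (remaining 8)
3 → bin 1 (remaining 2)

7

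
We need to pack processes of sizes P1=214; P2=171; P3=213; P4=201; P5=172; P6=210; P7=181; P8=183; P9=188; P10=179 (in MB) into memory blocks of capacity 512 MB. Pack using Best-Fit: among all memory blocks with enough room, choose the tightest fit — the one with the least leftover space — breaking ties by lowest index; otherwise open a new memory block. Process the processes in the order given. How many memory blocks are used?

5 memory blocks

Put P1 (214 MB) in memory block 1; 298 MB remain.
Put P2 (171 MB) in memory block 1; 127 MB remain.
Put P3 (213 MB) in memory block 2; 299 MB remain.
Put P4 (201 MB) in memory block 2; 98 MB remain.
Put P5 (172 MB) in memory block 3; 340 MB remain.
Put P6 (210 MB) in memory block 3; 130 MB remain.
Put P7 (181 MB) in memory block 4; 331 MB remain.
Put P8 (183 MB) in memory block 4; 148 MB remain.
Put P9 (188 MB) in memory block 5; 324 MB remain.
Put P10 (179 MB) in memory block 5; 145 MB remain.
Final memory blocks: [214,171] [213,201] [172,210] [181,183] [188,179].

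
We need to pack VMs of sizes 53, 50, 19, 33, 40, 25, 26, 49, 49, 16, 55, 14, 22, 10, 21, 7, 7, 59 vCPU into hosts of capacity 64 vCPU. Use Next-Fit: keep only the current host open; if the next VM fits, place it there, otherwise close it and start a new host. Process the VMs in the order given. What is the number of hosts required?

12

Put 53 vCPU in host 1; 11 vCPU remain.
Put 50 vCPU in host 2; 14 vCPU remain.
Put 19 vCPU in host 3; 45 vCPU remain.
Put 33 vCPU in host 3; 12 vCPU remain.
Put 40 vCPU in host 4; 24 vCPU remain.
Put 25 vCPU in host 5; 39 vCPU remain.
Put 26 vCPU in host 5; 13 vCPU remain.
Put 49 vCPU in host 6; 15 vCPU remain.
Put 49 vCPU in host 7; 15 vCPU remain.
Put 16 vCPU in host 8; 48 vCPU remain.
Put 55 vCPU in host 9; 9 vCPU remain.
Put 14 vCPU in host 10; 50 vCPU remain.
Put 22 vCPU in host 10; 28 vCPU remain.
Put 10 vCPU in host 10; 18 vCPU remain.
Put 21 vCPU in host 11; 43 vCPU remain.
Put 7 vCPU in host 11; 36 vCPU remain.
Put 7 vCPU in host 11; 29 vCPU remain.
Put 59 vCPU in host 12; 5 vCPU remain.
Final hosts: [53] [50] [19,33] [40] [25,26] [49] [49] [16] [55] [14,22,10] [21,7,7] [59].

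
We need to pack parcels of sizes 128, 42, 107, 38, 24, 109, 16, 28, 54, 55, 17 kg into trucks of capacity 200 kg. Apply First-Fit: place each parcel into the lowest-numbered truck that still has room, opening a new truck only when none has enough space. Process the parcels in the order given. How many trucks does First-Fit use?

truck 1: place 128 kg, 72 kg left
truck 1: place 42 kg, 30 kg left
truck 2: place 107 kg, 93 kg left
truck 2: place 38 kg, 55 kg left
truck 1: place 24 kg, 6 kg left
truck 3: place 109 kg, 91 kg left
truck 2: place 16 kg, 39 kg left
truck 2: place 28 kg, 11 kg left
truck 3: place 54 kg, 37 kg left
truck 4: place 55 kg, 145 kg left
truck 3: place 17 kg, 20 kg left
Final trucks: [128,42,24] [107,38,16,28] [109,54,17] [55].

4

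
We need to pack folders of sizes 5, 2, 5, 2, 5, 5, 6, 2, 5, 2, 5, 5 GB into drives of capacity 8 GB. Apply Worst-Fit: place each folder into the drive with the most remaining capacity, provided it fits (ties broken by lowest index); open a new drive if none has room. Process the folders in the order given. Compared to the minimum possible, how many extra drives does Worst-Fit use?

0

Worst-Fit: [5,2] [5,2] [5,2] [5,2] [6] [5] [5] [5] → 8 drives.
8 folders exceed 4 GB (half the capacity), and no two of those can share a drive, so at least 8 drives are needed.
So 8 is already optimal.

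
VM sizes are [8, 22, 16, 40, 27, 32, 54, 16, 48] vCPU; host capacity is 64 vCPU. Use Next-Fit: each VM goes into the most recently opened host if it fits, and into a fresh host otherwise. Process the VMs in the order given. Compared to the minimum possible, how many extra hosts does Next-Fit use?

Next-Fit: [8,22,16] [40] [27,32] [54] [16,48] → 5 hosts.
Total size 263 vCPU; any packing needs at least ⌈263/64⌉ = 5 hosts.
So 5 is already optimal.

0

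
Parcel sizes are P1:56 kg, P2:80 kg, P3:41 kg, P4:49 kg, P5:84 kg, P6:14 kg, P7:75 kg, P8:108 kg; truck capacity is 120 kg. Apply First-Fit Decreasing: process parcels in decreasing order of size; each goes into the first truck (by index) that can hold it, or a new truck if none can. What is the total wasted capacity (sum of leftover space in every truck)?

Sorted descending: 108, 84, 80, 75, 56, 49, 41, 14.
Put 108 kg in truck 1; 12 kg remain.
Put 84 kg in truck 2; 36 kg remain.
Put 80 kg in truck 3; 40 kg remain.
Put 75 kg in truck 4; 45 kg remain.
Put 56 kg in truck 5; 64 kg remain.
Put 49 kg in truck 5; 15 kg remain.
Put 41 kg in truck 4; 4 kg remain.
Put 14 kg in truck 2; 22 kg remain.
5 trucks × 120 kg = 600 kg; used 507 kg; unused 93 kg.

93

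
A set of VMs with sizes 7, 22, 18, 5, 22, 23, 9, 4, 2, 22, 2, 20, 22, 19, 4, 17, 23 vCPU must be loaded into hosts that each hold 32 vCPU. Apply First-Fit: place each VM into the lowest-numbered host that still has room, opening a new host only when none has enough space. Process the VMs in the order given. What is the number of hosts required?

host 1: place 7 vCPU, 25 vCPU left
host 1: place 22 vCPU, 3 vCPU left
host 2: place 18 vCPU, 14 vCPU left
host 2: place 5 vCPU, 9 vCPU left
host 3: place 22 vCPU, 10 vCPU left
host 4: place 23 vCPU, 9 vCPU left
host 2: place 9 vCPU, 0 vCPU left
host 3: place 4 vCPU, 6 vCPU left
host 1: place 2 vCPU, 1 vCPU left
host 5: place 22 vCPU, 10 vCPU left
host 3: place 2 vCPU, 4 vCPU left
host 6: place 20 vCPU, 12 vCPU left
host 7: place 22 vCPU, 10 vCPU left
host 8: place 19 vCPU, 13 vCPU left
host 3: place 4 vCPU, 0 vCPU left
host 9: place 17 vCPU, 15 vCPU left
host 10: place 23 vCPU, 9 vCPU left

10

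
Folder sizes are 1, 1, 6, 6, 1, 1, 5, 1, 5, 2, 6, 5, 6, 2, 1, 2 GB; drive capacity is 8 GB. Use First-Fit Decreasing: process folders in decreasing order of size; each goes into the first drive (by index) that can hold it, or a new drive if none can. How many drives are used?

Sorted descending: 6, 6, 6, 6, 5, 5, 5, 2, 2, 2, 1, 1, 1, 1, 1, 1.
drive 1: place 6 GB, 2 GB left
drive 2: place 6 GB, 2 GB left
drive 3: place 6 GB, 2 GB left
drive 4: place 6 GB, 2 GB left
drive 5: place 5 GB, 3 GB left
drive 6: place 5 GB, 3 GB left
drive 7: place 5 GB, 3 GB left
drive 1: place 2 GB, 0 GB left
drive 2: place 2 GB, 0 GB left
drive 3: place 2 GB, 0 GB left
drive 4: place 1 GB, 1 GB left
drive 4: place 1 GB, 0 GB left
drive 5: place 1 GB, 2 GB left
drive 5: place 1 GB, 1 GB left
drive 5: place 1 GB, 0 GB left
drive 6: place 1 GB, 2 GB left

7 drives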